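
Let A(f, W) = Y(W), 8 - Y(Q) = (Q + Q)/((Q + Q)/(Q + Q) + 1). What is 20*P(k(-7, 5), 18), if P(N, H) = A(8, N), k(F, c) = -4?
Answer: 240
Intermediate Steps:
Y(Q) = 8 - Q (Y(Q) = 8 - (Q + Q)/((Q + Q)/(Q + Q) + 1) = 8 - 2*Q/((2*Q)/((2*Q)) + 1) = 8 - 2*Q/((2*Q)*(1/(2*Q)) + 1) = 8 - 2*Q/(1 + 1) = 8 - 2*Q/2 = 8 - Q)
A(f, W) = 8 - W
P(N, H) = 8 - N
20*P(k(-7, 5), 18) = 20*(8 - 1*(-4)) = 20*(8 + 4) = 20*12 = 240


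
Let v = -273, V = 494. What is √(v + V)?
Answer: √221 ≈ 14.866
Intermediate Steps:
√(v + V) = √(-273 + 494) = √221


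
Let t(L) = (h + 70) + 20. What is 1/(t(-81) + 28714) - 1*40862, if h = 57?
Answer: -1179318181/28861 ≈ -40862.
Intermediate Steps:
t(L) = 147 (t(L) = (57 + 70) + 20 = 127 + 20 = 147)
1/(t(-81) + 28714) - 1*40862 = 1/(147 + 28714) - 1*40862 = 1/28861 - 40862 = -1179318181/28861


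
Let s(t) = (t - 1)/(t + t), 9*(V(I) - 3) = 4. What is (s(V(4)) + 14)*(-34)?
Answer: -15130/31 ≈ -488.06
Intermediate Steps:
V(I) = 31/9 (V(I) = 3 + (⅑)*4 = 3 + 4/9 = 31/9)
s(t) = (-1 + t)/(2*t) (s(t) = (-1 + t)/((2*t)) = (-1 + t)*(1/(2*t)) = (-1 + t)/(2*t))
(s(V(4)) + 14)*(-34) = ((-1 + 31/9)/(2*(31/9)) + 14)*(-34) = ((½)*(9/31)*(22/9) + 14)*(-34) = (11/31 + 14)*(-34) = (445/31)*(-34) = -15130/31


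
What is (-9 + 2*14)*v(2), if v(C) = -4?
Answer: -76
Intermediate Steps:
(-9 + 2*14)*v(2) = (-9 + 2*14)*(-4) = (-9 + 28)*(-4) = 19*(-4) = -76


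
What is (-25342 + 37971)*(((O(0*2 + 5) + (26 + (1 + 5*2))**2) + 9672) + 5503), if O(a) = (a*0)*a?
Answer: 208934176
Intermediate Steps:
O(a) = 0 (O(a) = 0*a = 0)
(-25342 + 37971)*(((O(0*2 + 5) + (26 + (1 + 5*2))**2) + 9672) + 5503) = (-25342 + 37971)*(((0 + (26 + (1 + 5*2))**2) + 9672) + 5503) = 12629*(((0 + (26 + (1 + 10))**2) + 9672) + 5503) = 12629*(((0 + (26 + 11)**2) + 9672) + 5503) = 12629*(((0 + 37**2) + 9672) + 5503) = 12629*(((0 + 1369) + 9672) + 5503) = 12629*((1369 + 9672) + 5503) = 12629*(11041 + 5503) = 12629*16544 = 208934176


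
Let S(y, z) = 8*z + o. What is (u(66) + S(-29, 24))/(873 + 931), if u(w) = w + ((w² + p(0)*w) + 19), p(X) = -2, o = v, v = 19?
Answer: 1130/451 ≈ 2.5055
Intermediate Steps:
o = 19
S(y, z) = 19 + 8*z (S(y, z) = 8*z + 19 = 19 + 8*z)
u(w) = 19 + w² - w (u(w) = w + ((w² - 2*w) + 19) = w + (19 + w² - 2*w) = 19 + w² - w)
(u(66) + S(-29, 24))/(873 + 931) = ((19 + 66² - 1*66) + (19 + 8*24))/(873 + 931) = ((19 + 4356 - 66) + (19 + 192))/1804 = (4309 + 211)*(1/1804) = 4520*(1/1804) = 1130/451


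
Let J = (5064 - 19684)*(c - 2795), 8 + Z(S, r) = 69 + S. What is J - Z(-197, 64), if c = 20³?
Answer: -76096964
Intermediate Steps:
c = 8000
Z(S, r) = 61 + S (Z(S, r) = -8 + (69 + S) = 61 + S)
J = -76097100 (J = (5064 - 19684)*(8000 - 2795) = -14620*5205 = -76097100)
J - Z(-197, 64) = -76097100 - (61 - 197) = -76097100 - 1*(-136) = -76097100 + 136 = -76096964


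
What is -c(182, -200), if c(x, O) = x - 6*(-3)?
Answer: -200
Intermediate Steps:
c(x, O) = 18 + x (c(x, O) = x + 18 = 18 + x)
-c(182, -200) = -(18 + 182) = -1*200 = -200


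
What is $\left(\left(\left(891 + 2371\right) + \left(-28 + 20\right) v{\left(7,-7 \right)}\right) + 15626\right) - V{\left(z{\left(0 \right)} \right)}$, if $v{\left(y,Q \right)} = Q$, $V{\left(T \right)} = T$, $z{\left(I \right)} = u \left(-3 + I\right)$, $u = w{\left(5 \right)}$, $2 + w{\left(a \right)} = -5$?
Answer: $18923$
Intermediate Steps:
$w{\left(a \right)} = -7$ ($w{\left(a \right)} = -2 - 5 = -7$)
$u = -7$
$z{\left(I \right)} = 21 - 7 I$ ($z{\left(I \right)} = - 7 \left(-3 + I\right) = 21 - 7 I$)
$\left(\left(\left(891 + 2371\right) + \left(-28 + 20\right) v{\left(7,-7 \right)}\right) + 15626\right) - V{\left(z{\left(0 \right)} \right)} = \left(\left(\left(891 + 2371\right) + \left(-28 + 20\right) \left(-7\right)\right) + 15626\right) - \left(21 - 0\right) = \left(\left(3262 - -56\right) + 15626\right) - \left(21 + 0\right) = \left(\left(3262 + 56\right) + 15626\right) - 21 = \left(3318 + 15626\right) - 21 = 18944 - 21 = 18923$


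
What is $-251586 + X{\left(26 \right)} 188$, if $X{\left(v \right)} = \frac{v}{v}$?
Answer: $-251398$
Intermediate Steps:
$X{\left(v \right)} = 1$
$-251586 + X{\left(26 \right)} 188 = -251586 + 1 \cdot 188 = -251586 + 188 = -251398$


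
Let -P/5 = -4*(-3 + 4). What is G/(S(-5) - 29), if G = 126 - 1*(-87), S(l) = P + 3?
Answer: -71/2 ≈ -35.500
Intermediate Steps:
P = 20 (P = -(-20)*(-3 + 4) = -(-20) = -5*(-4) = 20)
S(l) = 23 (S(l) = 20 + 3 = 23)
G = 213 (G = 126 + 87 = 213)
G/(S(-5) - 29) = 213/(23 - 29) = 213/(-6) = -1/6*213 = -71/2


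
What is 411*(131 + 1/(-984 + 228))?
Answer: 13567795/252 ≈ 53840.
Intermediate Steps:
411*(131 + 1/(-984 + 228)) = 411*(131 + 1/(-756)) = 411*(131 - 1/756) = 411*(99035/756) = 13567795/252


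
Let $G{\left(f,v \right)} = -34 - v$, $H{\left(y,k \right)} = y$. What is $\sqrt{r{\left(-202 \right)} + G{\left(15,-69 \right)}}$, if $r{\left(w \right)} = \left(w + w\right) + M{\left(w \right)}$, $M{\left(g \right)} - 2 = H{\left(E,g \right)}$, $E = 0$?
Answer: $i \sqrt{367} \approx 19.157 i$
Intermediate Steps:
$M{\left(g \right)} = 2$ ($M{\left(g \right)} = 2 + 0 = 2$)
$r{\left(w \right)} = 2 + 2 w$ ($r{\left(w \right)} = \left(w + w\right) + 2 = 2 w + 2 = 2 + 2 w$)
$\sqrt{r{\left(-202 \right)} + G{\left(15,-69 \right)}} = \sqrt{\left(2 + 2 \left(-202\right)\right) - -35} = \sqrt{\left(2 - 404\right) + \left(-34 + 69\right)} = \sqrt{-402 + 35} = \sqrt{-367} = i \sqrt{367}$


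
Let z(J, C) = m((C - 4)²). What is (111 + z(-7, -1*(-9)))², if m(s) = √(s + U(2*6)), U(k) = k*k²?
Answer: (111 + √1753)² ≈ 23369.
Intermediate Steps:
U(k) = k³
m(s) = √(1728 + s) (m(s) = √(s + (2*6)³) = √(s + 12³) = √(s + 1728) = √(1728 + s))
z(J, C) = √(1728 + (-4 + C)²) (z(J, C) = √(1728 + (C - 4)²) = √(1728 + (-4 + C)²))
(111 + z(-7, -1*(-9)))² = (111 + √(1728 + (-4 - 1*(-9))²))² = (111 + √(1728 + (-4 + 9)²))² = (111 + √(1728 + 5²))² = (111 + √(1728 + 25))² = (111 + √1753)²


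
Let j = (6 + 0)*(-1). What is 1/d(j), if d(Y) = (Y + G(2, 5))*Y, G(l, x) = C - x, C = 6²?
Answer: -1/150 ≈ -0.0066667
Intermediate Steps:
C = 36
G(l, x) = 36 - x
j = -6 (j = 6*(-1) = -6)
d(Y) = Y*(31 + Y) (d(Y) = (Y + (36 - 1*5))*Y = (Y + (36 - 5))*Y = (Y + 31)*Y = (31 + Y)*Y = Y*(31 + Y))
1/d(j) = 1/(-6*(31 - 6)) = 1/(-6*25) = 1/(-150) = -1/150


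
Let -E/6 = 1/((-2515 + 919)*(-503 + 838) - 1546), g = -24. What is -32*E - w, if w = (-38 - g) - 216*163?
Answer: 9443123770/268103 ≈ 35222.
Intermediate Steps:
E = 3/268103 (E = -6/((-2515 + 919)*(-503 + 838) - 1546) = -6/(-1596*335 - 1546) = -6/(-534660 - 1546) = -6/(-536206) = -6*(-1/536206) = 3/268103 ≈ 1.1190e-5)
w = -35222 (w = (-38 - 1*(-24)) - 216*163 = (-38 + 24) - 35208 = -14 - 35208 = -35222)
-32*E - w = -32*3/268103 - 1*(-35222) = -96/268103 + 35222 = 9443123770/268103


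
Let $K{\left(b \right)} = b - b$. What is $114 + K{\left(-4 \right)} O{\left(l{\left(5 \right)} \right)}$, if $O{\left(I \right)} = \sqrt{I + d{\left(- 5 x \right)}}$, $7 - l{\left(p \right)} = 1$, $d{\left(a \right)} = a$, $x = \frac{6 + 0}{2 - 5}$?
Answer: $114$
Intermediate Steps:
$x = -2$ ($x = \frac{6}{-3} = 6 \left(- \frac{1}{3}\right) = -2$)
$l{\left(p \right)} = 6$ ($l{\left(p \right)} = 7 - 1 = 6$)
$O{\left(I \right)} = \sqrt{10 + I}$ ($O{\left(I \right)} = \sqrt{I - -10} = \sqrt{I + 10} = \sqrt{10 + I}$)
$K{\left(b \right)} = 0$
$114 + K{\left(-4 \right)} O{\left(l{\left(5 \right)} \right)} = 114 + 0 \sqrt{10 + 6} = 114 + 0 \sqrt{16} = 114 + 0 \cdot 4 = 114 + 0 = 114$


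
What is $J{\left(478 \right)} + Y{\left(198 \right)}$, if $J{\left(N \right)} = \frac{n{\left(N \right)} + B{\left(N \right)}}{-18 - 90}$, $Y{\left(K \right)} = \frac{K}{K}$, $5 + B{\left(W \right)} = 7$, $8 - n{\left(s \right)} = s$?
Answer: $\frac{16}{3} \approx 5.3333$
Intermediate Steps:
$n{\left(s \right)} = 8 - s$
$B{\left(W \right)} = 2$ ($B{\left(W \right)} = -5 + 7 = 2$)
$Y{\left(K \right)} = 1$
$J{\left(N \right)} = - \frac{5}{54} + \frac{N}{108}$ ($J{\left(N \right)} = \frac{\left(8 - N\right) + 2}{-18 - 90} = \frac{10 - N}{-108} = \left(10 - N\right) \left(- \frac{1}{108}\right) = - \frac{5}{54} + \frac{N}{108}$)
$J{\left(478 \right)} + Y{\left(198 \right)} = \left(- \frac{5}{54} + \frac{1}{108} \cdot 478\right) + 1 = \left(- \frac{5}{54} + \frac{239}{54}\right) + 1 = \frac{13}{3} + 1 = \frac{16}{3}$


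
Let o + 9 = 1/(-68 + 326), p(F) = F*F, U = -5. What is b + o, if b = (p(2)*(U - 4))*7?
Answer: -67337/258 ≈ -261.00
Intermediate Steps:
p(F) = F²
o = -2321/258 (o = -9 + 1/(-68 + 326) = -9 + 1/258 = -2321/258 ≈ -8.9961)
b = -252 (b = (2²*(-5 - 4))*7 = (4*(-9))*7 = -36*7 = -252)
b + o = -252 - 2321/258 = -67337/258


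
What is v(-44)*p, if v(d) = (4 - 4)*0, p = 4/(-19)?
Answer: 0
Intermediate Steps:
p = -4/19 (p = 4*(-1/19) = -4/19 ≈ -0.21053)
v(d) = 0 (v(d) = 0*0 = 0)
v(-44)*p = 0*(-4/19) = 0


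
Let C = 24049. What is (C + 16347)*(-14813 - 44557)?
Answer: -2398310520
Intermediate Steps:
(C + 16347)*(-14813 - 44557) = (24049 + 16347)*(-14813 - 44557) = 40396*(-59370) = -2398310520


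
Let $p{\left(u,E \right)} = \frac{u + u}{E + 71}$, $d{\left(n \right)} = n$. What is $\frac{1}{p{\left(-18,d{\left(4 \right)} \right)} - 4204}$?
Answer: $- \frac{25}{105112} \approx -0.00023784$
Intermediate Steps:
$p{\left(u,E \right)} = \frac{2 u}{71 + E}$
$\frac{1}{p{\left(-18,d{\left(4 \right)} \right)} - 4204} = \frac{1}{2 \left(-18\right) \frac{1}{71 + 4} - 4204} = \frac{1}{2 \left(-18\right) \frac{1}{75} - 4204} = \frac{1}{- \frac{12}{25} - 4204} = \frac{1}{- \frac{105112}{25}} = - \frac{25}{105112}$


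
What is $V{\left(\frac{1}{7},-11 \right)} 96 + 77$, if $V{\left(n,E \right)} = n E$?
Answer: $- \frac{517}{7} \approx -73.857$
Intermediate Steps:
$V{\left(n,E \right)} = E n$
$V{\left(\frac{1}{7},-11 \right)} 96 + 77 = - \frac{11}{7} \cdot 96 + 77 = \left(-11\right) \frac{1}{7} \cdot 96 + 77 = \left(- \frac{11}{7}\right) 96 + 77 = - \frac{1056}{7} + 77 = - \frac{517}{7}$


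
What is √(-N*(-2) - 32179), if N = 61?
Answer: I*√32057 ≈ 179.04*I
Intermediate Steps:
√(-N*(-2) - 32179) = √(-61*(-2) - 32179) = √(-1*(-122) - 32179) = √(122 - 32179) = √(-32057) = I*√32057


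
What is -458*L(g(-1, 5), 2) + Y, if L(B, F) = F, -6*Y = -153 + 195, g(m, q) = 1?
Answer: -923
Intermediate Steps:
Y = -7 (Y = -(-153 + 195)/6 = -⅙*42 = -7)
-458*L(g(-1, 5), 2) + Y = -458*2 - 7 = -916 - 7 = -923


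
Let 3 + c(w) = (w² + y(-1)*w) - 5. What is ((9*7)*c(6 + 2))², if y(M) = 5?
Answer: 36578304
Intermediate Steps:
c(w) = -8 + w² + 5*w (c(w) = -3 + ((w² + 5*w) - 5) = -3 + (-5 + w² + 5*w) = -8 + w² + 5*w)
((9*7)*c(6 + 2))² = ((9*7)*(-8 + (6 + 2)² + 5*(6 + 2)))² = (63*(-8 + 8² + 5*8))² = (63*(-8 + 64 + 40))² = (63*96)² = 6048² = 36578304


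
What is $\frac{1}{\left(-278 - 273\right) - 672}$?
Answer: $- \frac{1}{1223} \approx -0.00081766$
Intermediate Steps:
$\frac{1}{\left(-278 - 273\right) - 672} = \frac{1}{-551 - 672} = \frac{1}{-1223} = - \frac{1}{1223}$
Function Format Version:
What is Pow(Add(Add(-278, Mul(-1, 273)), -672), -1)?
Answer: Rational(-1, 1223) ≈ -0.00081766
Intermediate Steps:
Pow(Add(Add(-278, Mul(-1, 273)), -672), -1) = Pow(Add(Add(-278, -273), -672), -1) = Pow(Add(-551, -672), -1) = Pow(-1223, -1) = Rational(-1, 1223)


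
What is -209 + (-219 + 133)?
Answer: -295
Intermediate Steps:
-209 + (-219 + 133) = -209 - 86 = -295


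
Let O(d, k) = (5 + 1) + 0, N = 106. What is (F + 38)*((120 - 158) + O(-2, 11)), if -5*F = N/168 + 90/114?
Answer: -2407784/1995 ≈ -1206.9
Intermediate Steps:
O(d, k) = 6 (O(d, k) = 6 + 0 = 6)
F = -2267/7980 (F = -(106/168 + 90/114)/5 = -(106*(1/168) + 90*(1/114))/5 = -(53/84 + 15/19)/5 = -1/5*2267/1596 = -2267/7980 ≈ -0.28409)
(F + 38)*((120 - 158) + O(-2, 11)) = (-2267/7980 + 38)*((120 - 158) + 6) = 300973*(-38 + 6)/7980 = (300973/7980)*(-32) = -2407784/1995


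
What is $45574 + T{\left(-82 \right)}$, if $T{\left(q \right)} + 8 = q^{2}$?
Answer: $52290$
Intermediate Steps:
$T{\left(q \right)} = -8 + q^{2}$
$45574 + T{\left(-82 \right)} = 45574 - \left(8 - \left(-82\right)^{2}\right) = 45574 + \left(-8 + 6724\right) = 45574 + 6716 = 52290$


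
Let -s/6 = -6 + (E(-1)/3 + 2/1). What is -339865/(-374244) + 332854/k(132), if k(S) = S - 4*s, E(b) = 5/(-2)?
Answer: 15571756277/748488 ≈ 20804.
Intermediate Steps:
E(b) = -5/2 (E(b) = 5*(-½) = -5/2)
s = 29 (s = -6*(-6 + (-5/2/3 + 2/1)) = -6*(-6 + (-5/2*⅓ + 2*1)) = -6*(-6 + (-⅚ + 2)) = -6*(-6 + 7/6) = -6*(-29/6) = 29)
k(S) = -116 + S (k(S) = S - 4*29 = S - 116 = -116 + S)
-339865/(-374244) + 332854/k(132) = -339865/(-374244) + 332854/(-116 + 132) = -339865*(-1/374244) + 332854/16 = 339865/374244 + 332854*(1/16) = 339865/374244 + 166427/8 = 15571756277/748488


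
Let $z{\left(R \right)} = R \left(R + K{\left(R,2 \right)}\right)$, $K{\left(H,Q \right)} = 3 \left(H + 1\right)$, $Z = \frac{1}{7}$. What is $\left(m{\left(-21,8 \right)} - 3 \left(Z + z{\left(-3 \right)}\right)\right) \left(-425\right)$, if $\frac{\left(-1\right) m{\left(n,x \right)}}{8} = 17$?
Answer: $\frac{646850}{7} \approx 92407.0$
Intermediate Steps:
$m{\left(n,x \right)} = -136$ ($m{\left(n,x \right)} = \left(-8\right) 17 = -136$)
$Z = \frac{1}{7} \approx 0.14286$
$K{\left(H,Q \right)} = 3 + 3 H$ ($K{\left(H,Q \right)} = 3 \left(1 + H\right) = 3 + 3 H$)
$z{\left(R \right)} = R \left(3 + 4 R\right)$ ($z{\left(R \right)} = R \left(R + \left(3 + 3 R\right)\right) = R \left(3 + 4 R\right)$)
$\left(m{\left(-21,8 \right)} - 3 \left(Z + z{\left(-3 \right)}\right)\right) \left(-425\right) = \left(-136 - 3 \left(\frac{1}{7} - 3 \left(3 + 4 \left(-3\right)\right)\right)\right) \left(-425\right) = \left(-136 - 3 \left(\frac{1}{7} - 3 \left(3 - 12\right)\right)\right) \left(-425\right) = \left(-136 - 3 \left(\frac{1}{7} - -27\right)\right) \left(-425\right) = \left(-136 - 3 \left(\frac{1}{7} + 27\right)\right) \left(-425\right) = \left(-136 - \frac{570}{7}\right) \left(-425\right) = \left(- \frac{1522}{7}\right) \left(-425\right) = \frac{646850}{7}$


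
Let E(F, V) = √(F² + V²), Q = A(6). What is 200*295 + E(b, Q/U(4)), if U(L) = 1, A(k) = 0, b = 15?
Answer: 59015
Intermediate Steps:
Q = 0
200*295 + E(b, Q/U(4)) = 200*295 + √(15² + (0/1)²) = 59000 + √(225 + (0*1)²) = 59000 + √(225 + 0²) = 59000 + √(225 + 0) = 59000 + √225 = 59000 + 15 = 59015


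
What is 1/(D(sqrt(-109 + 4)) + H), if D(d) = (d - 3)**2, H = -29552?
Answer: I/(2*(-14824*I + 3*sqrt(105))) ≈ -3.3729e-5 + 6.9944e-8*I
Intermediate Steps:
D(d) = (-3 + d)**2
1/(D(sqrt(-109 + 4)) + H) = 1/((-3 + sqrt(-109 + 4))**2 - 29552) = 1/((-3 + sqrt(-105))**2 - 29552) = 1/((-3 + I*sqrt(105))**2 - 29552) = 1/(-29552 + (-3 + I*sqrt(105))**2)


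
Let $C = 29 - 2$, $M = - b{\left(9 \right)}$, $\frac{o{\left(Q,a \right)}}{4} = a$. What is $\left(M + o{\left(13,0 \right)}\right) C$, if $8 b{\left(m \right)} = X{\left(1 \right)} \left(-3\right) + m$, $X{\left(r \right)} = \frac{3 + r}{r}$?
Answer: $\frac{81}{8} \approx 10.125$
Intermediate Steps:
$o{\left(Q,a \right)} = 4 a$
$X{\left(r \right)} = \frac{3 + r}{r}$
$b{\left(m \right)} = - \frac{3}{2} + \frac{m}{8}$ ($b{\left(m \right)} = \frac{\frac{3 + 1}{1} \left(-3\right) + m}{8} = \frac{1 \cdot 4 \left(-3\right) + m}{8} = \frac{4 \left(-3\right) + m}{8} = \frac{-12 + m}{8} = - \frac{3}{2} + \frac{m}{8}$)
$M = \frac{3}{8}$ ($M = - (- \frac{3}{2} + \frac{1}{8} \cdot 9) = - (- \frac{3}{2} + \frac{9}{8}) = \left(-1\right) \left(- \frac{3}{8}\right) = \frac{3}{8} \approx 0.375$)
$C = 27$ ($C = 29 - 2 = 27$)
$\left(M + o{\left(13,0 \right)}\right) C = \left(\frac{3}{8} + 4 \cdot 0\right) 27 = \left(\frac{3}{8} + 0\right) 27 = \frac{3}{8} \cdot 27 = \frac{81}{8}$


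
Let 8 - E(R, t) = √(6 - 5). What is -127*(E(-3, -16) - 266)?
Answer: 32893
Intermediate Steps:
E(R, t) = 7 (E(R, t) = 8 - √(6 - 5) = 8 - √1 = 8 - 1*1 = 8 - 1 = 7)
-127*(E(-3, -16) - 266) = -127*(7 - 266) = -127*(-259) = 32893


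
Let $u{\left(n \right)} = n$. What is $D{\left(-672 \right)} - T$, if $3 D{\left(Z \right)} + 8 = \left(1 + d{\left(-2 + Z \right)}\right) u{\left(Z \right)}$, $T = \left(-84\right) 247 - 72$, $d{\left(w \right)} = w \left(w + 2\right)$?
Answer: $- \frac{304305836}{3} \approx -1.0144 \cdot 10^{8}$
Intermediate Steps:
$d{\left(w \right)} = w \left(2 + w\right)$
$T = -20820$ ($T = -20748 - 72 = -20820$)
$D{\left(Z \right)} = - \frac{8}{3} + \frac{Z \left(1 + Z \left(-2 + Z\right)\right)}{3}$ ($D{\left(Z \right)} = - \frac{8}{3} + \frac{\left(1 + \left(-2 + Z\right) \left(2 + \left(-2 + Z\right)\right)\right) Z}{3} = - \frac{8}{3} + \frac{\left(1 + \left(-2 + Z\right) Z\right) Z}{3} = - \frac{8}{3} + \frac{\left(1 + Z \left(-2 + Z\right)\right) Z}{3} = - \frac{8}{3} + \frac{Z \left(1 + Z \left(-2 + Z\right)\right)}{3}$)
$D{\left(-672 \right)} - T = \left(- \frac{8}{3} + \frac{1}{3} \left(-672\right) + \frac{\left(-672\right)^{2} \left(-2 - 672\right)}{3}\right) - -20820 = \left(- \frac{8}{3} - 224 + \frac{1}{3} \cdot 451584 \left(-674\right)\right) + 20820 = \left(- \frac{8}{3} - 224 - 101455872\right) + 20820 = - \frac{304368296}{3} + 20820 = - \frac{304305836}{3}$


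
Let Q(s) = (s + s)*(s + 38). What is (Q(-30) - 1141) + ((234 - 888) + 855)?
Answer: -1420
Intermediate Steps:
Q(s) = 2*s*(38 + s) (Q(s) = (2*s)*(38 + s) = 2*s*(38 + s))
(Q(-30) - 1141) + ((234 - 888) + 855) = (2*(-30)*(38 - 30) - 1141) + ((234 - 888) + 855) = (2*(-30)*8 - 1141) + (-654 + 855) = (-480 - 1141) + 201 = -1621 + 201 = -1420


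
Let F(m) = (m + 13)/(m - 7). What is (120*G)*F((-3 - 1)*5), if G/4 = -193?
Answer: -216160/9 ≈ -24018.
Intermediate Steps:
F(m) = (13 + m)/(-7 + m)
G = -772 (G = 4*(-193) = -772)
(120*G)*F((-3 - 1)*5) = (120*(-772))*((13 + (-3 - 1)*5)/(-7 + (-3 - 1)*5)) = -92640*(13 - 4*5)/(-7 - 4*5) = -92640*(13 - 20)/(-7 - 20) = -92640*(-7)/(-27) = -(-30880)*(-7)/9 = -92640*7/27 = -216160/9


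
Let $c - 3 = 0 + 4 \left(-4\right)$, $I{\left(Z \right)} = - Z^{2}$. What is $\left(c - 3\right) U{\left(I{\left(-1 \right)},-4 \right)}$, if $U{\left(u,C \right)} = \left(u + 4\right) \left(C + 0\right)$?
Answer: $192$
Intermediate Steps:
$c = -13$ ($c = 3 + \left(0 + 4 \left(-4\right)\right) = 3 + \left(0 - 16\right) = 3 - 16 = -13$)
$U{\left(u,C \right)} = C \left(4 + u\right)$ ($U{\left(u,C \right)} = \left(4 + u\right) C = C \left(4 + u\right)$)
$\left(c - 3\right) U{\left(I{\left(-1 \right)},-4 \right)} = \left(-13 - 3\right) \left(- 4 \left(4 - \left(-1\right)^{2}\right)\right) = - 16 \left(- 4 \left(4 - 1\right)\right) = - 16 \left(\left(-4\right) 3\right) = \left(-16\right) \left(-12\right) = 192$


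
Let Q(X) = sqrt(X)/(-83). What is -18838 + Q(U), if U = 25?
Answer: -1563559/83 ≈ -18838.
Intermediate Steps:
Q(X) = -sqrt(X)/83
-18838 + Q(U) = -18838 - sqrt(25)/83 = -18838 - 1/83*5 = -18838 - 5/83 = -1563559/83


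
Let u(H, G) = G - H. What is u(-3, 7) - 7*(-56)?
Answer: 402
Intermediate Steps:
u(-3, 7) - 7*(-56) = (7 - 1*(-3)) - 7*(-56) = (7 + 3) + 392 = 10 + 392 = 402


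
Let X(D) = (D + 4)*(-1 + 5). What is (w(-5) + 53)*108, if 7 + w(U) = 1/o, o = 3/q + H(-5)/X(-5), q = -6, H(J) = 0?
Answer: 4752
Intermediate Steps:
X(D) = 16 + 4*D (X(D) = (4 + D)*4 = 16 + 4*D)
o = -1/2 (o = 3/(-6) + 0/(16 + 4*(-5)) = 3*(-1/6) + 0/(16 - 20) = -1/2 + 0/(-4) = -1/2 + 0*(-1/4) = -1/2 + 0 = -1/2 ≈ -0.50000)
w(U) = -9 (w(U) = -7 + 1/(-1/2) = -7 - 2 = -9)
(w(-5) + 53)*108 = (-9 + 53)*108 = 44*108 = 4752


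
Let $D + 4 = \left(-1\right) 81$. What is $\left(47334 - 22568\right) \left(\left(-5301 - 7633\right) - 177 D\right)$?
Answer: $52281026$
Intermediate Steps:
$D = -85$ ($D = -4 - 81 = -85$)
$\left(47334 - 22568\right) \left(\left(-5301 - 7633\right) - 177 D\right) = \left(47334 - 22568\right) \left(\left(-5301 - 7633\right) - -15045\right) = \left(47334 - 22568\right) \left(\left(-5301 - 7633\right) + 15045\right) = 24766 \left(-12934 + 15045\right) = 24766 \cdot 2111 = 52281026$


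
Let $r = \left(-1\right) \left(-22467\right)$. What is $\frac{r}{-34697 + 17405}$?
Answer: $- \frac{7489}{5764} \approx -1.2993$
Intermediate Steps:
$r = 22467$
$\frac{r}{-34697 + 17405} = \frac{22467}{-34697 + 17405} = \frac{22467}{-17292} = 22467 \left(- \frac{1}{17292}\right) = - \frac{7489}{5764}$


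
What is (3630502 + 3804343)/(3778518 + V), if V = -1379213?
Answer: 1486969/479861 ≈ 3.0988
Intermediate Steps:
(3630502 + 3804343)/(3778518 + V) = (3630502 + 3804343)/(3778518 - 1379213) = 7434845/2399305 = 7434845*(1/2399305) = 1486969/479861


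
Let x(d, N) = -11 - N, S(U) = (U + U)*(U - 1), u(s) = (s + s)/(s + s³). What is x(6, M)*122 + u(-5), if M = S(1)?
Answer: -17445/13 ≈ -1341.9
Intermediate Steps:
u(s) = 2*s/(s + s³) (u(s) = (2*s)/(s + s³) = 2*s/(s + s³))
S(U) = 2*U*(-1 + U) (S(U) = (2*U)*(-1 + U) = 2*U*(-1 + U))
M = 0 (M = 2*1*(-1 + 1) = 2*1*0 = 0)
x(6, M)*122 + u(-5) = (-11 - 1*0)*122 + 2/(1 + (-5)²) = (-11 + 0)*122 + 2/(1 + 25) = -11*122 + 2/26 = -1342 + 2*(1/26) = -1342 + 1/13 = -17445/13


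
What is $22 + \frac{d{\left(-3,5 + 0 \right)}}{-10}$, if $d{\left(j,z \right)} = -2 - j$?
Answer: $\frac{219}{10} \approx 21.9$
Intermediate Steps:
$22 + \frac{d{\left(-3,5 + 0 \right)}}{-10} = 22 + \frac{-2 - -3}{-10} = 22 + \left(-2 + 3\right) \left(- \frac{1}{10}\right) = 22 + 1 \left(- \frac{1}{10}\right) = 22 - \frac{1}{10} = \frac{219}{10}$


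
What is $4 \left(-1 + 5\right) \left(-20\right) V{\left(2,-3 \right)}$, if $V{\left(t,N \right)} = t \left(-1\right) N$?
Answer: $-1920$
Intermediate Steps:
$V{\left(t,N \right)} = - N t$ ($V{\left(t,N \right)} = - t N = - N t$)
$4 \left(-1 + 5\right) \left(-20\right) V{\left(2,-3 \right)} = 4 \left(-1 + 5\right) \left(-20\right) \left(\left(-1\right) \left(-3\right) 2\right) = 4 \cdot 4 \left(-20\right) 6 = 16 \left(-20\right) 6 = \left(-320\right) 6 = -1920$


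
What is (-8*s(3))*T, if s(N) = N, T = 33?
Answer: -792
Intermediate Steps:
(-8*s(3))*T = -8*3*33 = -24*33 = -792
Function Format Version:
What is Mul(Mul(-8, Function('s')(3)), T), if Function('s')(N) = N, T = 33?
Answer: -792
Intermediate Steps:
Mul(Mul(-8, Function('s')(3)), T) = Mul(Mul(-8, 3), 33) = Mul(-24, 33) = -792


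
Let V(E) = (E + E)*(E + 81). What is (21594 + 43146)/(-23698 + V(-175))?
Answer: 32370/4601 ≈ 7.0354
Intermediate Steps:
V(E) = 2*E*(81 + E) (V(E) = (2*E)*(81 + E) = 2*E*(81 + E))
(21594 + 43146)/(-23698 + V(-175)) = (21594 + 43146)/(-23698 + 2*(-175)*(81 - 175)) = 64740/(-23698 + 2*(-175)*(-94)) = 64740/(-23698 + 32900) = 64740/9202 = 64740*(1/9202) = 32370/4601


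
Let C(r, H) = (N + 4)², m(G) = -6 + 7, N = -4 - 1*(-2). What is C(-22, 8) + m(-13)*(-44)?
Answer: -40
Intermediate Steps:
N = -2 (N = -4 + 2 = -2)
m(G) = 1
C(r, H) = 4 (C(r, H) = (-2 + 4)² = 2² = 4)
C(-22, 8) + m(-13)*(-44) = 4 + 1*(-44) = 4 - 44 = -40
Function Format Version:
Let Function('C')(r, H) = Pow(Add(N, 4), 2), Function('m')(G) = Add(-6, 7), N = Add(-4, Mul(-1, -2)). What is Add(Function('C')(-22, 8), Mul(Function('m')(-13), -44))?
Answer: -40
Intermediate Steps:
N = -2 (N = Add(-4, 2) = -2)
Function('m')(G) = 1
Function('C')(r, H) = 4 (Function('C')(r, H) = Pow(Add(-2, 4), 2) = Pow(2, 2) = 4)
Add(Function('C')(-22, 8), Mul(Function('m')(-13), -44)) = Add(4, Mul(1, -44)) = Add(4, -44) = -40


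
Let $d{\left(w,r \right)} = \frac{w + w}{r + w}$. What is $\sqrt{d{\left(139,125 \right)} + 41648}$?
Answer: $\frac{5 \sqrt{7256931}}{66} \approx 204.08$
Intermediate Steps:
$d{\left(w,r \right)} = \frac{2 w}{r + w}$
$\sqrt{d{\left(139,125 \right)} + 41648} = \sqrt{2 \cdot 139 \frac{1}{125 + 139} + 41648} = \sqrt{2 \cdot 139 \cdot \frac{1}{264} + 41648} = \sqrt{\frac{139}{132} + 41648} = \sqrt{\frac{5497675}{132}} = \frac{5 \sqrt{7256931}}{66}$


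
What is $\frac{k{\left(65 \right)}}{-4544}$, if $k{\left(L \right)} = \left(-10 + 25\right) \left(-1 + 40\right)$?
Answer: $- \frac{585}{4544} \approx -0.12874$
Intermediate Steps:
$k{\left(L \right)} = 585$ ($k{\left(L \right)} = 15 \cdot 39 = 585$)
$\frac{k{\left(65 \right)}}{-4544} = \frac{585}{-4544} = 585 \left(- \frac{1}{4544}\right) = - \frac{585}{4544}$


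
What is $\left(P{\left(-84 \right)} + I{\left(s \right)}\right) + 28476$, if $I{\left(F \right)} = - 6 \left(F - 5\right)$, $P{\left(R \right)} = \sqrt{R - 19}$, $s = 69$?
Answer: $28092 + i \sqrt{103} \approx 28092.0 + 10.149 i$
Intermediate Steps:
$P{\left(R \right)} = \sqrt{-19 + R}$
$I{\left(F \right)} = 30 - 6 F$ ($I{\left(F \right)} = - 6 \left(-5 + F\right) = 30 - 6 F$)
$\left(P{\left(-84 \right)} + I{\left(s \right)}\right) + 28476 = \left(\sqrt{-19 - 84} + \left(30 - 414\right)\right) + 28476 = \left(\sqrt{-103} + \left(30 - 414\right)\right) + 28476 = \left(i \sqrt{103} - 384\right) + 28476 = \left(-384 + i \sqrt{103}\right) + 28476 = 28092 + i \sqrt{103}$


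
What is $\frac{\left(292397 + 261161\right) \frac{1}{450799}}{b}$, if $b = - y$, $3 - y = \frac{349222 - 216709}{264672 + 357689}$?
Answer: $- \frac{172256455219}{390971210715} \approx -0.44059$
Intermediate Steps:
$y = \frac{1734570}{622361}$ ($y = 3 - \frac{349222 - 216709}{264672 + 357689} = 3 - \frac{132513}{622361} = \frac{1734570}{622361} \approx 2.7871$)
$b = - \frac{1734570}{622361}$ ($b = \left(-1\right) \frac{1734570}{622361} = - \frac{1734570}{622361} \approx -2.7871$)
$\frac{\left(292397 + 261161\right) \frac{1}{450799}}{b} = \frac{\left(292397 + 261161\right) \frac{1}{450799}}{- \frac{1734570}{622361}} = 553558 \cdot \frac{1}{450799} \left(- \frac{622361}{1734570}\right) = \frac{553558}{450799} \left(- \frac{622361}{1734570}\right) = - \frac{172256455219}{390971210715}$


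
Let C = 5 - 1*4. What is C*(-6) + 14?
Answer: 8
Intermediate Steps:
C = 1 (C = 5 - 4 = 1)
C*(-6) + 14 = 1*(-6) + 14 = -6 + 14 = 8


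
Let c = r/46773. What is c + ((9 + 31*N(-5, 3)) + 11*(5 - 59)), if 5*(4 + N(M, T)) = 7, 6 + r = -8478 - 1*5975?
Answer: -155732839/233865 ≈ -665.91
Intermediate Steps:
r = -14459 (r = -6 + (-8478 - 1*5975) = -6 + (-8478 - 5975) = -6 - 14453 = -14459)
N(M, T) = -13/5 (N(M, T) = -4 + (1/5)*7 = -4 + 7/5 = -13/5)
c = -14459/46773 ≈ -0.30913
c + ((9 + 31*N(-5, 3)) + 11*(5 - 59)) = -14459/46773 + ((9 + 31*(-13/5)) + 11*(5 - 59)) = -14459/46773 + ((9 - 403/5) + 11*(-54)) = -14459/46773 + (-358/5 - 594) = -14459/46773 - 3328/5 = -155732839/233865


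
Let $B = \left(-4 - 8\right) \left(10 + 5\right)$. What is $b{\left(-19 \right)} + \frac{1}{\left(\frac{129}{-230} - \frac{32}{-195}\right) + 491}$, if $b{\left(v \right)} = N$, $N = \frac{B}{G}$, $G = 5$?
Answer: $- \frac{158416626}{4400711} \approx -35.998$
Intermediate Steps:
$B = -180$ ($B = \left(-12\right) 15 = -180$)
$N = -36$ ($N = - \frac{180}{5} = \left(-180\right) \frac{1}{5} = -36$)
$b{\left(v \right)} = -36$
$b{\left(-19 \right)} + \frac{1}{\left(\frac{129}{-230} - \frac{32}{-195}\right) + 491} = -36 + \frac{1}{\left(\frac{129}{-230} - \frac{32}{-195}\right) + 491} = -36 + \frac{1}{\left(129 \left(- \frac{1}{230}\right) - - \frac{32}{195}\right) + 491} = -36 + \frac{1}{\left(- \frac{129}{230} + \frac{32}{195}\right) + 491} = -36 + \frac{1}{- \frac{3559}{8970} + 491} = -36 + \frac{1}{\frac{4400711}{8970}} = -36 + \frac{8970}{4400711} = - \frac{158416626}{4400711}$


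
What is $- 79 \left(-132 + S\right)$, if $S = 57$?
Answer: $5925$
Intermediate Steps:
$- 79 \left(-132 + S\right) = - 79 \left(-132 + 57\right) = \left(-79\right) \left(-75\right) = 5925$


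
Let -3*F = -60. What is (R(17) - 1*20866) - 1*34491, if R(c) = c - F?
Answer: -55360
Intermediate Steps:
F = 20 (F = -⅓*(-60) = 20)
R(c) = -20 + c (R(c) = c - 1*20 = c - 20 = -20 + c)
(R(17) - 1*20866) - 1*34491 = ((-20 + 17) - 1*20866) - 1*34491 = (-3 - 20866) - 34491 = -20869 - 34491 = -55360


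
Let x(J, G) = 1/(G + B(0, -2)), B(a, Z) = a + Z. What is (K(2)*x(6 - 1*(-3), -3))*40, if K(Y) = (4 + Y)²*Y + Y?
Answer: -592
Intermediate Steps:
B(a, Z) = Z + a
K(Y) = Y + Y*(4 + Y)² (K(Y) = Y*(4 + Y)² + Y = Y + Y*(4 + Y)²)
x(J, G) = 1/(-2 + G) (x(J, G) = 1/(G + (-2 + 0)) = 1/(G - 2) = 1/(-2 + G))
(K(2)*x(6 - 1*(-3), -3))*40 = ((2*(1 + (4 + 2)²))/(-2 - 3))*40 = ((2*(1 + 6²))/(-5))*40 = ((2*(1 + 36))*(-⅕))*40 = ((2*37)*(-⅕))*40 = (74*(-⅕))*40 = -74/5*40 = -592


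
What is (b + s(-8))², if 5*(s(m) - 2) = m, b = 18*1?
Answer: 8464/25 ≈ 338.56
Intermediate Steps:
b = 18
s(m) = 2 + m/5
(b + s(-8))² = (18 + (2 + (⅕)*(-8)))² = (18 + (2 - 8/5))² = (18 + ⅖)² = (92/5)² = 8464/25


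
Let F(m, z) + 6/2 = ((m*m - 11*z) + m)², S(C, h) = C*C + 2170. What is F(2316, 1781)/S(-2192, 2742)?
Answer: 14292964194779/2403517 ≈ 5.9467e+6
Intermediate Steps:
S(C, h) = 2170 + C² (S(C, h) = C² + 2170 = 2170 + C²)
F(m, z) = -3 + (m + m² - 11*z)² (F(m, z) = -3 + ((m*m - 11*z) + m)² = -3 + ((m² - 11*z) + m)² = -3 + (m + m² - 11*z)²)
F(2316, 1781)/S(-2192, 2742) = (-3 + (2316 + 2316² - 11*1781)²)/(2170 + (-2192)²) = (-3 + (2316 + 5363856 - 19591)²)/(2170 + 4804864) = (-3 + 5346581²)/4807034 = (-3 + 28585928389561)*(1/4807034) = 28585928389558*(1/4807034) = 14292964194779/2403517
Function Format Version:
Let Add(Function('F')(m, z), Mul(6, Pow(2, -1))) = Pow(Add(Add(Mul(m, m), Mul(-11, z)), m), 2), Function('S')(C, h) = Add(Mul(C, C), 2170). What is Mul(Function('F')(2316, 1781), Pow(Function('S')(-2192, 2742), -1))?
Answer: Rational(14292964194779, 2403517) ≈ 5.9467e+6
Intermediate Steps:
Function('S')(C, h) = Add(2170, Pow(C, 2)) (Function('S')(C, h) = Add(Pow(C, 2), 2170) = Add(2170, Pow(C, 2)))
Function('F')(m, z) = Add(-3, Pow(Add(m, Pow(m, 2), Mul(-11, z)), 2)) (Function('F')(m, z) = Add(-3, Pow(Add(Add(Mul(m, m), Mul(-11, z)), m), 2)) = Add(-3, Pow(Add(Add(Pow(m, 2), Mul(-11, z)), m), 2)) = Add(-3, Pow(Add(m, Pow(m, 2), Mul(-11, z)), 2)))
Mul(Function('F')(2316, 1781), Pow(Function('S')(-2192, 2742), -1)) = Mul(Add(-3, Pow(Add(2316, Pow(2316, 2), Mul(-11, 1781)), 2)), Pow(Add(2170, Pow(-2192, 2)), -1)) = Mul(Add(-3, Pow(Add(2316, 5363856, -19591), 2)), Pow(Add(2170, 4804864), -1)) = Mul(Add(-3, Pow(5346581, 2)), Pow(4807034, -1)) = Mul(Add(-3, 28585928389561), Rational(1, 4807034)) = Mul(28585928389558, Rational(1, 4807034)) = Rational(14292964194779, 2403517)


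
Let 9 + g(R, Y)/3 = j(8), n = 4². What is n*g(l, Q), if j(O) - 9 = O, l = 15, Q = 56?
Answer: 384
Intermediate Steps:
n = 16
j(O) = 9 + O
g(R, Y) = 24 (g(R, Y) = -27 + 3*(9 + 8) = -27 + 3*17 = -27 + 51 = 24)
n*g(l, Q) = 16*24 = 384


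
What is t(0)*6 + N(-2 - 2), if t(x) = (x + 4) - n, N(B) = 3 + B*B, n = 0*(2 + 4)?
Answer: 43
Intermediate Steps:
n = 0 (n = 0*6 = 0)
N(B) = 3 + B²
t(x) = 4 + x (t(x) = (x + 4) - 1*0 = (4 + x) + 0 = 4 + x)
t(0)*6 + N(-2 - 2) = (4 + 0)*6 + (3 + (-2 - 2)²) = 4*6 + (3 + (-4)²) = 24 + (3 + 16) = 24 + 19 = 43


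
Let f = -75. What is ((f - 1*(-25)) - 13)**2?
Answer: 3969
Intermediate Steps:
((f - 1*(-25)) - 13)**2 = ((-75 - 1*(-25)) - 13)**2 = ((-75 + 25) - 13)**2 = (-50 - 13)**2 = (-63)**2 = 3969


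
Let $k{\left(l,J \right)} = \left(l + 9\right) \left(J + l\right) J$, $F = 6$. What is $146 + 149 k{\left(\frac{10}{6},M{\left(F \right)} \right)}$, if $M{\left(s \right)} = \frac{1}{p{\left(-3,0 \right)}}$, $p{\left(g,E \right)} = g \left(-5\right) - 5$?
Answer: $\frac{96026}{225} \approx 426.78$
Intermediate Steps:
$p{\left(g,E \right)} = -5 - 5 g$ ($p{\left(g,E \right)} = - 5 g - 5 = -5 - 5 g$)
$M{\left(s \right)} = \frac{1}{10}$ ($M{\left(s \right)} = \frac{1}{-5 - -15} = \frac{1}{-5 + 15} = \frac{1}{10}$)
$k{\left(l,J \right)} = J \left(9 + l\right) \left(J + l\right)$ ($k{\left(l,J \right)} = \left(9 + l\right) \left(J + l\right) J = J \left(9 + l\right) \left(J + l\right)$)
$146 + 149 k{\left(\frac{10}{6},M{\left(F \right)} \right)} = 146 + 149 \frac{\left(\frac{10}{6}\right)^{2} + 9 \cdot \frac{1}{10} + 9 \cdot \frac{10}{6} + \frac{10 \cdot \frac{1}{6}}{10}}{10} = 146 + 149 \frac{\left(10 \cdot \frac{1}{6}\right)^{2} + \frac{9}{10} + 9 \cdot 10 \cdot \frac{1}{6} + \frac{10 \cdot \frac{1}{6}}{10}}{10} = 146 + 149 \frac{\left(\frac{5}{3}\right)^{2} + \frac{9}{10} + 9 \cdot \frac{5}{3} + \frac{1}{10} \cdot \frac{5}{3}}{10} = 146 + 149 \frac{\frac{25}{9} + \frac{9}{10} + 15 + \frac{1}{6}}{10} = 146 + 149 \cdot \frac{1}{10} \cdot \frac{848}{45} = 146 + 149 \cdot \frac{424}{225} = 146 + \frac{63176}{225} = \frac{96026}{225}$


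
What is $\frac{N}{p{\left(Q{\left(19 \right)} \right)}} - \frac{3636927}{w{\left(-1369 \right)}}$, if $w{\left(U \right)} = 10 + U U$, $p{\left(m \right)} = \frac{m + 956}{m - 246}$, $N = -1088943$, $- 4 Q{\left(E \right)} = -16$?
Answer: $\frac{82314322205551}{299867360} \approx 2.745 \cdot 10^{5}$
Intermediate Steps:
$Q{\left(E \right)} = 4$ ($Q{\left(E \right)} = \left(- \frac{1}{4}\right) \left(-16\right) = 4$)
$p{\left(m \right)} = \frac{956 + m}{-246 + m}$
$w{\left(U \right)} = 10 + U^{2}$
$\frac{N}{p{\left(Q{\left(19 \right)} \right)}} - \frac{3636927}{w{\left(-1369 \right)}} = - \frac{1088943}{\frac{1}{-246 + 4} \left(956 + 4\right)} - \frac{3636927}{10 + \left(-1369\right)^{2}} = - \frac{1088943}{\frac{1}{-242} \cdot 960} - \frac{3636927}{10 + 1874161} = - \frac{1088943}{\left(- \frac{1}{242}\right) 960} - \frac{3636927}{1874171} = - \frac{1088943}{- \frac{480}{121}} - \frac{3636927}{1874171} = \left(-1088943\right) \left(- \frac{121}{480}\right) - \frac{3636927}{1874171} = \frac{43920701}{160} - \frac{3636927}{1874171} = \frac{82314322205551}{299867360}$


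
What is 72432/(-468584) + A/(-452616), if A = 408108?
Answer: -2333507929/2209256414 ≈ -1.0562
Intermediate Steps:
72432/(-468584) + A/(-452616) = 72432/(-468584) + 408108/(-452616) = 72432*(-1/468584) + 408108*(-1/452616) = -9054/58573 - 34009/37718 = -2333507929/2209256414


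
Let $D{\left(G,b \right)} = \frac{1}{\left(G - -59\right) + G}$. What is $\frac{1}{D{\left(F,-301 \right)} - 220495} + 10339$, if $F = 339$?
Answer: $\frac{1680137271209}{162504814} \approx 10339.0$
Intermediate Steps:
$D{\left(G,b \right)} = \frac{1}{59 + 2 G}$ ($D{\left(G,b \right)} = \frac{1}{\left(G + 59\right) + G} = \frac{1}{\left(59 + G\right) + G} = \frac{1}{59 + 2 G}$)
$\frac{1}{D{\left(F,-301 \right)} - 220495} + 10339 = \frac{1}{\frac{1}{59 + 2 \cdot 339} - 220495} + 10339 = \frac{1}{\frac{1}{59 + 678} - 220495} + 10339 = \frac{1}{\frac{1}{737} - 220495} + 10339 = \frac{1}{- \frac{162504814}{737}} + 10339 = - \frac{737}{162504814} + 10339 = \frac{1680137271209}{162504814}$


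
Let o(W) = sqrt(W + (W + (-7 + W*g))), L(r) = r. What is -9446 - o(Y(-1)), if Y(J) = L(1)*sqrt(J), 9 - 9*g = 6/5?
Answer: -9446 - sqrt(-1575 + 645*I)/15 ≈ -9446.5 - 2.6985*I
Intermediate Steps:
g = 13/15 (g = 1 - 2/(3*5) = 1 - 1/9*6/5 = 1 - 2/15 = 13/15 ≈ 0.86667)
Y(J) = sqrt(J) (Y(J) = 1*sqrt(J) = sqrt(J))
o(W) = sqrt(-7 + 43*W/15) (o(W) = sqrt(W + (W + (-7 + W*(13/15)))) = sqrt(W + (W + (-7 + 13*W/15))) = sqrt(W + (-7 + 28*W/15)) = sqrt(-7 + 43*W/15))
-9446 - o(Y(-1)) = -9446 - sqrt(-1575 + 645*sqrt(-1))/15 = -9446 - sqrt(-1575 + 645*I)/15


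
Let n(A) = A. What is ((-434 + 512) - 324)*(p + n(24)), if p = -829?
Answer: 198030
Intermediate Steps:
((-434 + 512) - 324)*(p + n(24)) = ((-434 + 512) - 324)*(-829 + 24) = (78 - 324)*(-805) = -246*(-805) = 198030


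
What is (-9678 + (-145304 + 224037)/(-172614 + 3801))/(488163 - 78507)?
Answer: -1633850947/69155258328 ≈ -0.023626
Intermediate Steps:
(-9678 + (-145304 + 224037)/(-172614 + 3801))/(488163 - 78507) = (-9678 + 78733/(-168813))/409656 = (-9678 + 78733*(-1/168813))*(1/409656) = (-9678 - 78733/168813)*(1/409656) = -1633850947/168813*1/409656 = -1633850947/69155258328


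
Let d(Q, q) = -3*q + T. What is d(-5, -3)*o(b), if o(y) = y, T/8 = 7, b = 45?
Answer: 2925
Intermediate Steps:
T = 56 (T = 8*7 = 56)
d(Q, q) = 56 - 3*q (d(Q, q) = -3*q + 56 = 56 - 3*q)
d(-5, -3)*o(b) = (56 - 3*(-3))*45 = (56 + 9)*45 = 65*45 = 2925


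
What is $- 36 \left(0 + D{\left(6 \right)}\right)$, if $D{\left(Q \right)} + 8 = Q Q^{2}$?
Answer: $-7488$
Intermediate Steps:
$D{\left(Q \right)} = -8 + Q^{3}$ ($D{\left(Q \right)} = -8 + Q Q^{2} = -8 + Q^{3}$)
$- 36 \left(0 + D{\left(6 \right)}\right) = - 36 \left(0 - \left(8 - 6^{3}\right)\right) = - 36 \left(0 + \left(-8 + 216\right)\right) = - 36 \left(0 + 208\right) = \left(-36\right) 208 = -7488$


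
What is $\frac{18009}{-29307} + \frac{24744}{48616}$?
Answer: $- \frac{6264714}{59366213} \approx -0.10553$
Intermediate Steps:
$\frac{18009}{-29307} + \frac{24744}{48616} = 18009 \left(- \frac{1}{29307}\right) + 24744 \cdot \frac{1}{48616} = - \frac{6003}{9769} + \frac{3093}{6077} = - \frac{6264714}{59366213}$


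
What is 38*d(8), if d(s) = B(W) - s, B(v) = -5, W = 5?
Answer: -494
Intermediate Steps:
d(s) = -5 - s
38*d(8) = 38*(-5 - 1*8) = 38*(-5 - 8) = 38*(-13) = -494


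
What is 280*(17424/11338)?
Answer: 2439360/5669 ≈ 430.30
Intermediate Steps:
280*(17424/11338) = 280*(17424*(1/11338)) = 280*(8712/5669) = 2439360/5669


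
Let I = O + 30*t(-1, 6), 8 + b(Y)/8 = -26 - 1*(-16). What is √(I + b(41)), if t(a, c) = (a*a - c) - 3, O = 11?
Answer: I*√373 ≈ 19.313*I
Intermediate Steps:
t(a, c) = -3 + a² - c (t(a, c) = (a² - c) - 3 = -3 + a² - c)
b(Y) = -144 (b(Y) = -64 + 8*(-26 - 1*(-16)) = -64 + 8*(-26 + 16) = -64 + 8*(-10) = -64 - 80 = -144)
I = -229 (I = 11 + 30*(-3 + (-1)² - 1*6) = 11 + 30*(-3 + 1 - 6) = 11 + 30*(-8) = 11 - 240 = -229)
√(I + b(41)) = √(-229 - 144) = √(-373) = I*√373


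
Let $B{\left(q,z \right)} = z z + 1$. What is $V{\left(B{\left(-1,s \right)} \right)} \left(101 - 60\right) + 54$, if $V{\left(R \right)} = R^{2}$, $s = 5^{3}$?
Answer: $10011046970$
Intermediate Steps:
$s = 125$
$B{\left(q,z \right)} = 1 + z^{2}$ ($B{\left(q,z \right)} = z^{2} + 1 = 1 + z^{2}$)
$V{\left(B{\left(-1,s \right)} \right)} \left(101 - 60\right) + 54 = \left(1 + 125^{2}\right)^{2} \left(101 - 60\right) + 54 = \left(1 + 15625\right)^{2} \left(101 - 60\right) + 54 = 15626^{2} \cdot 41 + 54 = 244171876 \cdot 41 + 54 = 10011046916 + 54 = 10011046970$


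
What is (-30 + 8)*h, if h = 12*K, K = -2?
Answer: 528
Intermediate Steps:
h = -24 (h = 12*(-2) = -24)
(-30 + 8)*h = (-30 + 8)*(-24) = -22*(-24) = 528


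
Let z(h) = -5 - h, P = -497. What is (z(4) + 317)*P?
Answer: -153076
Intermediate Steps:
(z(4) + 317)*P = ((-5 - 1*4) + 317)*(-497) = ((-5 - 4) + 317)*(-497) = (-9 + 317)*(-497) = 308*(-497) = -153076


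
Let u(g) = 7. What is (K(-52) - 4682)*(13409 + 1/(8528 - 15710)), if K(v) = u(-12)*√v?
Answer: -225446346017/3591 + 96303437*I*√13/513 ≈ -6.2781e+7 + 6.7686e+5*I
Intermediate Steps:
K(v) = 7*√v
(K(-52) - 4682)*(13409 + 1/(8528 - 15710)) = (7*√(-52) - 4682)*(13409 + 1/(8528 - 15710)) = (7*(2*I*√13) - 4682)*(13409 + 1/(-7182)) = (14*I*√13 - 4682)*(13409 - 1/7182) = (-4682 + 14*I*√13)*(96303437/7182) = -225446346017/3591 + 96303437*I*√13/513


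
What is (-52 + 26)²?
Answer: 676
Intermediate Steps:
(-52 + 26)² = (-26)² = 676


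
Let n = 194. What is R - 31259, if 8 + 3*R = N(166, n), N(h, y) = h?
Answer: -93619/3 ≈ -31206.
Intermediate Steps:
R = 158/3 (R = -8/3 + (⅓)*166 = -8/3 + 166/3 = 158/3 ≈ 52.667)
R - 31259 = 158/3 - 31259 = -93619/3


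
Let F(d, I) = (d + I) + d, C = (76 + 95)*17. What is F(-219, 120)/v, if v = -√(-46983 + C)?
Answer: -53*I*√11019/3673 ≈ -1.5147*I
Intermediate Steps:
C = 2907 (C = 171*17 = 2907)
F(d, I) = I + 2*d (F(d, I) = (I + d) + d = I + 2*d)
v = -2*I*√11019 (v = -√(-46983 + 2907) = -√(-44076) = -2*I*√11019 ≈ -209.94*I)
F(-219, 120)/v = (120 + 2*(-219))/((-2*I*√11019)) = (120 - 438)*(I*√11019/22038) = -53*I*√11019/3673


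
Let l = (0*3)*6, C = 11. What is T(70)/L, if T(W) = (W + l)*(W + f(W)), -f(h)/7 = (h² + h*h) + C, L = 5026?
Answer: -343035/359 ≈ -955.53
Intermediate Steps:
f(h) = -77 - 14*h² (f(h) = -7*((h² + h*h) + 11) = -7*((h² + h²) + 11) = -7*(2*h² + 11) = -7*(11 + 2*h²) = -77 - 14*h²)
l = 0 (l = 0*6 = 0)
T(W) = W*(-77 + W - 14*W²) (T(W) = (W + 0)*(W + (-77 - 14*W²)) = W*(-77 + W - 14*W²))
T(70)/L = (70*(-77 + 70 - 14*70²))/5026 = (70*(-77 + 70 - 14*4900))*(1/5026) = (70*(-77 + 70 - 68600))*(1/5026) = (70*(-68607))*(1/5026) = -4802490*1/5026 = -343035/359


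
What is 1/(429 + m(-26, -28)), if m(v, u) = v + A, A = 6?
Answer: 1/409 ≈ 0.0024450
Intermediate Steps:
m(v, u) = 6 + v (m(v, u) = v + 6 = 6 + v)
1/(429 + m(-26, -28)) = 1/(429 + (6 - 26)) = 1/(429 - 20) = 1/409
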